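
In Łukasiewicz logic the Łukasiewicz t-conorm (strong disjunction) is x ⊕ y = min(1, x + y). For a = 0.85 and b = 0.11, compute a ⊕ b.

0.96

a ⊕ b = min(1, 0.85 + 0.11) = min(1, 0.96) = 0.96
For comparison, the Gödel t-conorm max(x, y) would give 0.85.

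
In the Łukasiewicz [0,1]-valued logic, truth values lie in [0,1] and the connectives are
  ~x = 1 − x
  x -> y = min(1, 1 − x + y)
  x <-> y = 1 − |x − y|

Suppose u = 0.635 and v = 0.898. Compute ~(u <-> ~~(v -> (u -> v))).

u -> v = min(1, 1 − 0.635 + 0.898) = min(1, 1.263) = 1.000
v -> (u -> v) = min(1, 1 − 0.898 + 1.000) = min(1, 1.102) = 1.000
~(v -> (u -> v)) = 1 − 1.000 = 0.000
~~(v -> (u -> v)) = 1 − 0.000 = 1.000
u <-> ~~(v -> (u -> v)) = 1 − |0.635 − 1.000| = 1 − 0.365 = 0.635
~(u <-> ~~(v -> (u -> v))) = 1 − 0.635 = 0.365

0.365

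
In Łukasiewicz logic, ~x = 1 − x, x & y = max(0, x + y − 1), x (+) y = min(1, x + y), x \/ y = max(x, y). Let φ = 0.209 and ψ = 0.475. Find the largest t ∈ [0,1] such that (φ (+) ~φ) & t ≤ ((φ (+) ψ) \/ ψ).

~φ = 1 − 0.209 = 0.791
φ (+) ~φ = min(1, 0.209 + 0.791) = min(1, 1.000) = 1.000
So the left factor is φ (+) ~φ = 1.000.
φ (+) ψ = min(1, 0.209 + 0.475) = min(1, 0.684) = 0.684
(φ (+) ψ) \/ ψ = max(0.684, 0.475) = 0.684
So the right-hand bound is (φ (+) ψ) \/ ψ = 0.684.
The residuum of the Łukasiewicz t-norm gives the supremum: min(1, 1 − 1.000 + 0.684).
1 − 1.000 + 0.684 = 0.684, so t = min(1, 0.684) = 0.684.
Check: 1.000 & 0.684 = max(0, 0.684) = 0.684 ≤ 0.684.

0.684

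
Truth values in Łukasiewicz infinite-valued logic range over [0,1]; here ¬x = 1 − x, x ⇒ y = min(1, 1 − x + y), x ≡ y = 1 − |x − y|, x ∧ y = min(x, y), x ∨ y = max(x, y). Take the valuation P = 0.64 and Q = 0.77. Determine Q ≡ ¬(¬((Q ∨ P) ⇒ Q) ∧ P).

Q ∨ P = max(0.77, 0.64) = 0.77
(Q ∨ P) ⇒ Q = min(1, 1 − 0.77 + 0.77) = min(1, 1.00) = 1.00
¬((Q ∨ P) ⇒ Q) = 1 − 1.00 = 0.00
¬((Q ∨ P) ⇒ Q) ∧ P = min(0.00, 0.64) = 0.00
¬(¬((Q ∨ P) ⇒ Q) ∧ P) = 1 − 0.00 = 1.00
Q ≡ ¬(¬((Q ∨ P) ⇒ Q) ∧ P) = 1 − |0.77 − 1.00| = 1 − 0.23 = 0.77

0.77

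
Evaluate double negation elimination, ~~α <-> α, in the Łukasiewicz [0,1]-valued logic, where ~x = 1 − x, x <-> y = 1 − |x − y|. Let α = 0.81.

~α = 1 − 0.81 = 0.19
~~α = 1 − 0.19 = 0.81
~~α <-> α = 1 − |0.81 − 0.81| = 1 − 0.00 = 1.00
(As expected: always 1 in Ł∞ since negation is involutive.)

1.00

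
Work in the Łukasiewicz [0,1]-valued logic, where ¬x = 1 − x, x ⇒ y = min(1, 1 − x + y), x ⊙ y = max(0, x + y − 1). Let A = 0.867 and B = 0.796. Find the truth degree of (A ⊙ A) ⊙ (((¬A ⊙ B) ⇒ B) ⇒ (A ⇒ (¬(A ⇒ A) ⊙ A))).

A ⊙ A = max(0, 0.867 + 0.867 − 1) = max(0, 0.734) = 0.734
¬A = 1 − 0.867 = 0.133
¬A ⊙ B = max(0, 0.133 + 0.796 − 1) = max(0, -0.071) = 0.000
(¬A ⊙ B) ⇒ B = min(1, 1 − 0.000 + 0.796) = min(1, 1.796) = 1.000
A ⇒ A = min(1, 1 − 0.867 + 0.867) = min(1, 1.000) = 1.000
¬(A ⇒ A) = 1 − 1.000 = 0.000
¬(A ⇒ A) ⊙ A = max(0, 0.000 + 0.867 − 1) = max(0, -0.133) = 0.000
A ⇒ (¬(A ⇒ A) ⊙ A) = min(1, 1 − 0.867 + 0.000) = min(1, 0.133) = 0.133
((¬A ⊙ B) ⇒ B) ⇒ (A ⇒ (¬(A ⇒ A) ⊙ A)) = min(1, 1 − 1.000 + 0.133) = min(1, 0.133) = 0.133
(A ⊙ A) ⊙ (((¬A ⊙ B) ⇒ B) ⇒ (A ⇒ (¬(A ⇒ A) ⊙ A))) = max(0, 0.734 + 0.133 − 1) = max(0, -0.133) = 0.000

0.000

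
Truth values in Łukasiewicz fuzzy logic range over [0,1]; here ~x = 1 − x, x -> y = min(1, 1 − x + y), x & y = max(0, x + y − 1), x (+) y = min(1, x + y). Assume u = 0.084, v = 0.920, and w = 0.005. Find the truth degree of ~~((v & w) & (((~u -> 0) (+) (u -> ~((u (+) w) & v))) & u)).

0.000

v & w = max(0, 0.920 + 0.005 − 1) = max(0, -0.075) = 0.000
~u = 1 − 0.084 = 0.916
~u -> 0 = min(1, 1 − 0.916 + 0.000) = min(1, 0.084) = 0.084
u (+) w = min(1, 0.084 + 0.005) = min(1, 0.089) = 0.089
(u (+) w) & v = max(0, 0.089 + 0.920 − 1) = max(0, 0.009) = 0.009
~((u (+) w) & v) = 1 − 0.009 = 0.991
u -> ~((u (+) w) & v) = min(1, 1 − 0.084 + 0.991) = min(1, 1.907) = 1.000
(~u -> 0) (+) (u -> ~((u (+) w) & v)) = min(1, 0.084 + 1.000) = min(1, 1.084) = 1.000
((~u -> 0) (+) (u -> ~((u (+) w) & v))) & u = max(0, 1.000 + 0.084 − 1) = max(0, 0.084) = 0.084
(v & w) & (((~u -> 0) (+) (u -> ~((u (+) w) & v))) & u) = max(0, 0.000 + 0.084 − 1) = max(0, -0.916) = 0.000
~((v & w) & (((~u -> 0) (+) (u -> ~((u (+) w) & v))) & u)) = 1 − 0.000 = 1.000
~~((v & w) & (((~u -> 0) (+) (u -> ~((u (+) w) & v))) & u)) = 1 − 1.000 = 0.000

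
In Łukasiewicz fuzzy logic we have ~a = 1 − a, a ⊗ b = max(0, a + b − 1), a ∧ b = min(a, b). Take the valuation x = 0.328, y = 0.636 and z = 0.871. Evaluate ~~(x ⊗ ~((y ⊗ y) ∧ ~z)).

0.199

y ⊗ y = max(0, 0.636 + 0.636 − 1) = max(0, 0.272) = 0.272
~z = 1 − 0.871 = 0.129
(y ⊗ y) ∧ ~z = min(0.272, 0.129) = 0.129
~((y ⊗ y) ∧ ~z) = 1 − 0.129 = 0.871
x ⊗ ~((y ⊗ y) ∧ ~z) = max(0, 0.328 + 0.871 − 1) = max(0, 0.199) = 0.199
~(x ⊗ ~((y ⊗ y) ∧ ~z)) = 1 − 0.199 = 0.801
~~(x ⊗ ~((y ⊗ y) ∧ ~z)) = 1 − 0.801 = 0.199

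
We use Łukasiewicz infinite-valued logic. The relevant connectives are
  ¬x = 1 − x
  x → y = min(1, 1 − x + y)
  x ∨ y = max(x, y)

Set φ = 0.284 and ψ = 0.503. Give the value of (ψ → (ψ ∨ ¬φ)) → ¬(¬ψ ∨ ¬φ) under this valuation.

¬φ = 1 − 0.284 = 0.716
ψ ∨ ¬φ = max(0.503, 0.716) = 0.716
ψ → (ψ ∨ ¬φ) = min(1, 1 − 0.503 + 0.716) = min(1, 1.213) = 1.000
¬ψ = 1 − 0.503 = 0.497
¬ψ ∨ ¬φ = max(0.497, 0.716) = 0.716
¬(¬ψ ∨ ¬φ) = 1 − 0.716 = 0.284
(ψ → (ψ ∨ ¬φ)) → ¬(¬ψ ∨ ¬φ) = min(1, 1 − 1.000 + 0.284) = min(1, 0.284) = 0.284

0.284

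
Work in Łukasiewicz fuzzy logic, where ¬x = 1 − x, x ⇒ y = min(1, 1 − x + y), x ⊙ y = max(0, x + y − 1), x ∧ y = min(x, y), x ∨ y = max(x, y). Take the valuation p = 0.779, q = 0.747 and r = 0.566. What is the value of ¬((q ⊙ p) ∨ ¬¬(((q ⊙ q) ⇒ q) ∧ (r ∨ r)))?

0.434

q ⊙ p = max(0, 0.747 + 0.779 − 1) = max(0, 0.526) = 0.526
q ⊙ q = max(0, 0.747 + 0.747 − 1) = max(0, 0.494) = 0.494
(q ⊙ q) ⇒ q = min(1, 1 − 0.494 + 0.747) = min(1, 1.253) = 1.000
r ∨ r = max(0.566, 0.566) = 0.566
((q ⊙ q) ⇒ q) ∧ (r ∨ r) = min(1.000, 0.566) = 0.566
¬(((q ⊙ q) ⇒ q) ∧ (r ∨ r)) = 1 − 0.566 = 0.434
¬¬(((q ⊙ q) ⇒ q) ∧ (r ∨ r)) = 1 − 0.434 = 0.566
(q ⊙ p) ∨ ¬¬(((q ⊙ q) ⇒ q) ∧ (r ∨ r)) = max(0.526, 0.566) = 0.566
¬((q ⊙ p) ∨ ¬¬(((q ⊙ q) ⇒ q) ∧ (r ∨ r))) = 1 − 0.566 = 0.434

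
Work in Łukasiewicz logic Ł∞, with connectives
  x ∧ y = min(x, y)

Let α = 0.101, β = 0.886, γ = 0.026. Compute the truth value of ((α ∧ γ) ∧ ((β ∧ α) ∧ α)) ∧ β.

α ∧ γ = min(0.101, 0.026) = 0.026
β ∧ α = min(0.886, 0.101) = 0.101
(β ∧ α) ∧ α = min(0.101, 0.101) = 0.101
(α ∧ γ) ∧ ((β ∧ α) ∧ α) = min(0.026, 0.101) = 0.026
((α ∧ γ) ∧ ((β ∧ α) ∧ α)) ∧ β = min(0.026, 0.886) = 0.026

0.026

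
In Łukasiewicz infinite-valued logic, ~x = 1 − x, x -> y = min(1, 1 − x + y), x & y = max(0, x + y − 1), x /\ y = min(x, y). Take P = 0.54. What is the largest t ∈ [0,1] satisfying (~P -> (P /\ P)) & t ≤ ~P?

0.46

~P = 1 − 0.54 = 0.46
P /\ P = min(0.54, 0.54) = 0.54
~P -> (P /\ P) = min(1, 1 − 0.46 + 0.54) = min(1, 1.08) = 1.00
So the left factor is ~P -> (P /\ P) = 1.00.
So the right-hand bound is ~P = 0.46.
The residuum of the Łukasiewicz t-norm gives the supremum: min(1, 1 − 1.00 + 0.46).
1 − 1.00 + 0.46 = 0.46, so t = min(1, 0.46) = 0.46.
Check: 1.00 & 0.46 = max(0, 0.46) = 0.46 ≤ 0.46.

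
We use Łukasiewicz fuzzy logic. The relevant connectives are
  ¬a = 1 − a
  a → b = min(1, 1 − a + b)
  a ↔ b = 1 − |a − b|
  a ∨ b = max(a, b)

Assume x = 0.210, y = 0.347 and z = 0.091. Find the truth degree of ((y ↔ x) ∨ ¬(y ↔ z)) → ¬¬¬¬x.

y ↔ x = 1 − |0.347 − 0.210| = 1 − 0.137 = 0.863
y ↔ z = 1 − |0.347 − 0.091| = 1 − 0.256 = 0.744
¬(y ↔ z) = 1 − 0.744 = 0.256
(y ↔ x) ∨ ¬(y ↔ z) = max(0.863, 0.256) = 0.863
¬x = 1 − 0.210 = 0.790
¬¬x = 1 − 0.790 = 0.210
¬¬¬x = 1 − 0.210 = 0.790
¬¬¬¬x = 1 − 0.790 = 0.210
((y ↔ x) ∨ ¬(y ↔ z)) → ¬¬¬¬x = min(1, 1 − 0.863 + 0.210) = min(1, 0.347) = 0.347

0.347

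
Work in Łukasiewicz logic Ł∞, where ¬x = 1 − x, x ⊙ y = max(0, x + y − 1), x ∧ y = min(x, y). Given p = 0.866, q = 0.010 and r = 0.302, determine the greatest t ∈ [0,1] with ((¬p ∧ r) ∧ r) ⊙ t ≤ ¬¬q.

¬p = 1 − 0.866 = 0.134
¬p ∧ r = min(0.134, 0.302) = 0.134
(¬p ∧ r) ∧ r = min(0.134, 0.302) = 0.134
So the left factor is (¬p ∧ r) ∧ r = 0.134.
¬q = 1 − 0.010 = 0.990
¬¬q = 1 − 0.990 = 0.010
So the right-hand bound is ¬¬q = 0.010.
The residuum of the Łukasiewicz t-norm gives the supremum: min(1, 1 − 0.134 + 0.010).
1 − 0.134 + 0.010 = 0.876, so t = min(1, 0.876) = 0.876.
Check: 0.134 ⊙ 0.876 = max(0, 0.010) = 0.010 ≤ 0.010.

0.876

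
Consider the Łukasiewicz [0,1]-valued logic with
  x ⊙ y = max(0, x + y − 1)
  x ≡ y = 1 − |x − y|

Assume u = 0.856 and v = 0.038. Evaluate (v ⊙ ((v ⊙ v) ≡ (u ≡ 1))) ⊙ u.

v ⊙ v = max(0, 0.038 + 0.038 − 1) = max(0, -0.924) = 0.000
u ≡ 1 = 1 − |0.856 − 1.000| = 1 − 0.144 = 0.856
(v ⊙ v) ≡ (u ≡ 1) = 1 − |0.000 − 0.856| = 1 − 0.856 = 0.144
v ⊙ ((v ⊙ v) ≡ (u ≡ 1)) = max(0, 0.038 + 0.144 − 1) = max(0, -0.818) = 0.000
(v ⊙ ((v ⊙ v) ≡ (u ≡ 1))) ⊙ u = max(0, 0.000 + 0.856 − 1) = max(0, -0.144) = 0.000

0.000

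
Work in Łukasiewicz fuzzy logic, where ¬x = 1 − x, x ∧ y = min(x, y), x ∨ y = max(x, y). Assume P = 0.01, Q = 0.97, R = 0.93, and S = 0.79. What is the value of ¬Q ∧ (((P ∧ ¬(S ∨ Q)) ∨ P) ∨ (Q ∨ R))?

¬Q = 1 − 0.97 = 0.03
S ∨ Q = max(0.79, 0.97) = 0.97
¬(S ∨ Q) = 1 − 0.97 = 0.03
P ∧ ¬(S ∨ Q) = min(0.01, 0.03) = 0.01
(P ∧ ¬(S ∨ Q)) ∨ P = max(0.01, 0.01) = 0.01
Q ∨ R = max(0.97, 0.93) = 0.97
((P ∧ ¬(S ∨ Q)) ∨ P) ∨ (Q ∨ R) = max(0.01, 0.97) = 0.97
¬Q ∧ (((P ∧ ¬(S ∨ Q)) ∨ P) ∨ (Q ∨ R)) = min(0.03, 0.97) = 0.03

0.03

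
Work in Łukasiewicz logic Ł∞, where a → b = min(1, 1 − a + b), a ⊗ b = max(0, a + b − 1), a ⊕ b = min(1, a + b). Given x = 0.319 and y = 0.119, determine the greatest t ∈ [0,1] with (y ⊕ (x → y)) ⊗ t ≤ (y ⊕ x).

0.519

x → y = min(1, 1 − 0.319 + 0.119) = min(1, 0.800) = 0.800
y ⊕ (x → y) = min(1, 0.119 + 0.800) = min(1, 0.919) = 0.919
So the left factor is y ⊕ (x → y) = 0.919.
y ⊕ x = min(1, 0.119 + 0.319) = min(1, 0.438) = 0.438
So the right-hand bound is y ⊕ x = 0.438.
The residuum of the Łukasiewicz t-norm gives the supremum: min(1, 1 − 0.919 + 0.438).
1 − 0.919 + 0.438 = 0.519, so t = min(1, 0.519) = 0.519.
Check: 0.919 ⊗ 0.519 = max(0, 0.438) = 0.438 ≤ 0.438.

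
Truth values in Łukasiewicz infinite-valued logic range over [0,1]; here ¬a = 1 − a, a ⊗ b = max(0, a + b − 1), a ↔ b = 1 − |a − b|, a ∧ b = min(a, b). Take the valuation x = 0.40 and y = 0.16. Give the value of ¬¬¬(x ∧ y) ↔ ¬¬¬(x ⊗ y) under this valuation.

0.84

x ∧ y = min(0.40, 0.16) = 0.16
¬(x ∧ y) = 1 − 0.16 = 0.84
¬¬(x ∧ y) = 1 − 0.84 = 0.16
¬¬¬(x ∧ y) = 1 − 0.16 = 0.84
x ⊗ y = max(0, 0.40 + 0.16 − 1) = max(0, -0.44) = 0.00
¬(x ⊗ y) = 1 − 0.00 = 1.00
¬¬(x ⊗ y) = 1 − 1.00 = 0.00
¬¬¬(x ⊗ y) = 1 − 0.00 = 1.00
¬¬¬(x ∧ y) ↔ ¬¬¬(x ⊗ y) = 1 − |0.84 − 1.00| = 1 − 0.16 = 0.84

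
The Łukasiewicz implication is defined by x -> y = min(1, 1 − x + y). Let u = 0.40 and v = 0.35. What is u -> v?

u -> v = min(1, 1 − 0.40 + 0.35) = min(1, 0.95) = 0.95
For comparison, the Gödel implication (1 if x ≤ y else y) would give 0.35.

0.95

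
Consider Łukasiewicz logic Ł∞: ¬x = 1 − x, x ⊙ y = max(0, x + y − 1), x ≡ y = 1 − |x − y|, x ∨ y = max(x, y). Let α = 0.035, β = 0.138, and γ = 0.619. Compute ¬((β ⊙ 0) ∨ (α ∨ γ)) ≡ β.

β ⊙ 0 = max(0, 0.138 + 0.000 − 1) = max(0, -0.862) = 0.000
α ∨ γ = max(0.035, 0.619) = 0.619
(β ⊙ 0) ∨ (α ∨ γ) = max(0.000, 0.619) = 0.619
¬((β ⊙ 0) ∨ (α ∨ γ)) = 1 − 0.619 = 0.381
¬((β ⊙ 0) ∨ (α ∨ γ)) ≡ β = 1 − |0.381 − 0.138| = 1 − 0.243 = 0.757

0.757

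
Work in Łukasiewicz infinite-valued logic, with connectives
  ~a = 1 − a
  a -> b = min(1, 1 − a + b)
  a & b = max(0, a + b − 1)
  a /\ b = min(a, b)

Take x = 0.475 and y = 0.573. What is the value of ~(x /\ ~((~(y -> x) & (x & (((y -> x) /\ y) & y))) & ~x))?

y -> x = min(1, 1 − 0.573 + 0.475) = min(1, 0.902) = 0.902
~(y -> x) = 1 − 0.902 = 0.098
(y -> x) /\ y = min(0.902, 0.573) = 0.573
((y -> x) /\ y) & y = max(0, 0.573 + 0.573 − 1) = max(0, 0.146) = 0.146
x & (((y -> x) /\ y) & y) = max(0, 0.475 + 0.146 − 1) = max(0, -0.379) = 0.000
~(y -> x) & (x & (((y -> x) /\ y) & y)) = max(0, 0.098 + 0.000 − 1) = max(0, -0.902) = 0.000
~x = 1 − 0.475 = 0.525
(~(y -> x) & (x & (((y -> x) /\ y) & y))) & ~x = max(0, 0.000 + 0.525 − 1) = max(0, -0.475) = 0.000
~((~(y -> x) & (x & (((y -> x) /\ y) & y))) & ~x) = 1 − 0.000 = 1.000
x /\ ~((~(y -> x) & (x & (((y -> x) /\ y) & y))) & ~x) = min(0.475, 1.000) = 0.475
~(x /\ ~((~(y -> x) & (x & (((y -> x) /\ y) & y))) & ~x)) = 1 − 0.475 = 0.525

0.525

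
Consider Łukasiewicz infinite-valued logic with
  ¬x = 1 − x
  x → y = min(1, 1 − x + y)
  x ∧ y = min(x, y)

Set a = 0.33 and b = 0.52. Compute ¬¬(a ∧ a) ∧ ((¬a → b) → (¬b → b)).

a ∧ a = min(0.33, 0.33) = 0.33
¬(a ∧ a) = 1 − 0.33 = 0.67
¬¬(a ∧ a) = 1 − 0.67 = 0.33
¬a = 1 − 0.33 = 0.67
¬a → b = min(1, 1 − 0.67 + 0.52) = min(1, 0.85) = 0.85
¬b = 1 − 0.52 = 0.48
¬b → b = min(1, 1 − 0.48 + 0.52) = min(1, 1.04) = 1.00
(¬a → b) → (¬b → b) = min(1, 1 − 0.85 + 1.00) = min(1, 1.15) = 1.00
¬¬(a ∧ a) ∧ ((¬a → b) → (¬b → b)) = min(0.33, 1.00) = 0.33

0.33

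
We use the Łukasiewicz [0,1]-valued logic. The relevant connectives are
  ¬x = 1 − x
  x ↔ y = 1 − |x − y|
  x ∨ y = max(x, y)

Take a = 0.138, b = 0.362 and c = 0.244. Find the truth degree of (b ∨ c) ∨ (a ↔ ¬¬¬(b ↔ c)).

0.980

b ∨ c = max(0.362, 0.244) = 0.362
b ↔ c = 1 − |0.362 − 0.244| = 1 − 0.118 = 0.882
¬(b ↔ c) = 1 − 0.882 = 0.118
¬¬(b ↔ c) = 1 − 0.118 = 0.882
¬¬¬(b ↔ c) = 1 − 0.882 = 0.118
a ↔ ¬¬¬(b ↔ c) = 1 − |0.138 − 0.118| = 1 − 0.020 = 0.980
(b ∨ c) ∨ (a ↔ ¬¬¬(b ↔ c)) = max(0.362, 0.980) = 0.980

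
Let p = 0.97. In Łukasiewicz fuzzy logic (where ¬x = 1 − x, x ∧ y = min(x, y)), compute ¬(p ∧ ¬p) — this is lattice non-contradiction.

¬p = 1 − 0.97 = 0.03
p ∧ ¬p = min(0.97, 0.03) = 0.03
¬(p ∧ ¬p) = 1 − 0.03 = 0.97
(The value 0.97 < 1 shows this instance is not satisfied; not a Ł∞-tautology — its value is 1 − min(a, 1−a).)

0.97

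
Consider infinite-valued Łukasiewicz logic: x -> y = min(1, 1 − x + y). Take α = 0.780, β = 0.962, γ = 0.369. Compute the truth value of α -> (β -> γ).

β -> γ = min(1, 1 − 0.962 + 0.369) = min(1, 0.407) = 0.407
α -> (β -> γ) = min(1, 1 − 0.780 + 0.407) = min(1, 0.627) = 0.627

0.627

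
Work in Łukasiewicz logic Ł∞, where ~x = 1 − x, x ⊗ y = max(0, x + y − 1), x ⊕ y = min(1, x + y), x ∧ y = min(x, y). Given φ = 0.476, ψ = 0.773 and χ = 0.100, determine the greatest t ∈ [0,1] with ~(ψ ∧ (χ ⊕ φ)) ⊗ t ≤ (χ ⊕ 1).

1.000

χ ⊕ φ = min(1, 0.100 + 0.476) = min(1, 0.576) = 0.576
ψ ∧ (χ ⊕ φ) = min(0.773, 0.576) = 0.576
~(ψ ∧ (χ ⊕ φ)) = 1 − 0.576 = 0.424
So the left factor is ~(ψ ∧ (χ ⊕ φ)) = 0.424.
χ ⊕ 1 = min(1, 0.100 + 1.000) = min(1, 1.100) = 1.000
So the right-hand bound is χ ⊕ 1 = 1.000.
The residuum of the Łukasiewicz t-norm gives the supremum: min(1, 1 − 0.424 + 1.000).
1 − 0.424 + 1.000 = 1.576, so t = min(1, 1.576) = 1.000.
Check: 0.424 ⊗ 1.000 = max(0, 0.424) = 0.424 ≤ 1.000.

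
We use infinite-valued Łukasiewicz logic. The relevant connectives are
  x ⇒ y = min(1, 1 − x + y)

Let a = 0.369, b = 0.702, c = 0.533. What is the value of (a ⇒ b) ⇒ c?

0.533

a ⇒ b = min(1, 1 − 0.369 + 0.702) = min(1, 1.333) = 1.000
(a ⇒ b) ⇒ c = min(1, 1 − 1.000 + 0.533) = min(1, 0.533) = 0.533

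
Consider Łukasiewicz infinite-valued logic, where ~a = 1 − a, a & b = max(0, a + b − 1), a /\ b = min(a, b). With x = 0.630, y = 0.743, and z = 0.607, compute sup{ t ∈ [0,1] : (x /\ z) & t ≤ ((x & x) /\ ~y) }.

x /\ z = min(0.630, 0.607) = 0.607
So the left factor is x /\ z = 0.607.
x & x = max(0, 0.630 + 0.630 − 1) = max(0, 0.260) = 0.260
~y = 1 − 0.743 = 0.257
(x & x) /\ ~y = min(0.260, 0.257) = 0.257
So the right-hand bound is (x & x) /\ ~y = 0.257.
The residuum of the Łukasiewicz t-norm gives the supremum: min(1, 1 − 0.607 + 0.257).
1 − 0.607 + 0.257 = 0.650, so t = min(1, 0.650) = 0.650.
Check: 0.607 & 0.650 = max(0, 0.257) = 0.257 ≤ 0.257.

0.650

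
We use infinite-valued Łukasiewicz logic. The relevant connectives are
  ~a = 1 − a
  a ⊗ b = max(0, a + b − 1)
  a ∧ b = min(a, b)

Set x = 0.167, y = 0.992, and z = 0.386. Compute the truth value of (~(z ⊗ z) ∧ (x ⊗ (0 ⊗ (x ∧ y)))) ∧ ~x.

0.000

z ⊗ z = max(0, 0.386 + 0.386 − 1) = max(0, -0.228) = 0.000
~(z ⊗ z) = 1 − 0.000 = 1.000
x ∧ y = min(0.167, 0.992) = 0.167
0 ⊗ (x ∧ y) = max(0, 0.000 + 0.167 − 1) = max(0, -0.833) = 0.000
x ⊗ (0 ⊗ (x ∧ y)) = max(0, 0.167 + 0.000 − 1) = max(0, -0.833) = 0.000
~(z ⊗ z) ∧ (x ⊗ (0 ⊗ (x ∧ y))) = min(1.000, 0.000) = 0.000
~x = 1 − 0.167 = 0.833
(~(z ⊗ z) ∧ (x ⊗ (0 ⊗ (x ∧ y)))) ∧ ~x = min(0.000, 0.833) = 0.000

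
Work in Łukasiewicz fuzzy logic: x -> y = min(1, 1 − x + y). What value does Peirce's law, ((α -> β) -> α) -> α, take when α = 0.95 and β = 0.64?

0.95

α -> β = min(1, 1 − 0.95 + 0.64) = min(1, 0.69) = 0.69
(α -> β) -> α = min(1, 1 − 0.69 + 0.95) = min(1, 1.26) = 1.00
((α -> β) -> α) -> α = min(1, 1 − 1.00 + 0.95) = min(1, 0.95) = 0.95
(The value 0.95 < 1 shows this instance is not satisfied; not a Ł∞-tautology in general.)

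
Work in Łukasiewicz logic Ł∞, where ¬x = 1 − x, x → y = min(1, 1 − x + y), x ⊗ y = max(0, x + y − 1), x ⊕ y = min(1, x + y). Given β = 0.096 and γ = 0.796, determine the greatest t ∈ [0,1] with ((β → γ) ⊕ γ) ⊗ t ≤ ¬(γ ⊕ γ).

β → γ = min(1, 1 − 0.096 + 0.796) = min(1, 1.700) = 1.000
(β → γ) ⊕ γ = min(1, 1.000 + 0.796) = min(1, 1.796) = 1.000
So the left factor is (β → γ) ⊕ γ = 1.000.
γ ⊕ γ = min(1, 0.796 + 0.796) = min(1, 1.592) = 1.000
¬(γ ⊕ γ) = 1 − 1.000 = 0.000
So the right-hand bound is ¬(γ ⊕ γ) = 0.000.
The residuum of the Łukasiewicz t-norm gives the supremum: min(1, 1 − 1.000 + 0.000).
1 − 1.000 + 0.000 = 0.000, so t = min(1, 0.000) = 0.000.
Check: 1.000 ⊗ 0.000 = max(0, 0.000) = 0.000 ≤ 0.000.

0.000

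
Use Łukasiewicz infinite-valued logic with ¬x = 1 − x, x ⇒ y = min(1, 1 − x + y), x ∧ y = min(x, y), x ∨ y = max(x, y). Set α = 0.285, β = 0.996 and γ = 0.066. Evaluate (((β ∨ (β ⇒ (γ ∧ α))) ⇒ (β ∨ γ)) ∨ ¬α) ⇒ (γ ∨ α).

0.285

γ ∧ α = min(0.066, 0.285) = 0.066
β ⇒ (γ ∧ α) = min(1, 1 − 0.996 + 0.066) = min(1, 0.070) = 0.070
β ∨ (β ⇒ (γ ∧ α)) = max(0.996, 0.070) = 0.996
β ∨ γ = max(0.996, 0.066) = 0.996
(β ∨ (β ⇒ (γ ∧ α))) ⇒ (β ∨ γ) = min(1, 1 − 0.996 + 0.996) = min(1, 1.000) = 1.000
¬α = 1 − 0.285 = 0.715
((β ∨ (β ⇒ (γ ∧ α))) ⇒ (β ∨ γ)) ∨ ¬α = max(1.000, 0.715) = 1.000
γ ∨ α = max(0.066, 0.285) = 0.285
(((β ∨ (β ⇒ (γ ∧ α))) ⇒ (β ∨ γ)) ∨ ¬α) ⇒ (γ ∨ α) = min(1, 1 − 1.000 + 0.285) = min(1, 0.285) = 0.285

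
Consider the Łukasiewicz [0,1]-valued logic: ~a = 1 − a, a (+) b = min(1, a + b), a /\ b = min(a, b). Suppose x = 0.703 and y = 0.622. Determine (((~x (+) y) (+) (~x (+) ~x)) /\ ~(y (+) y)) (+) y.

~x = 1 − 0.703 = 0.297
~x (+) y = min(1, 0.297 + 0.622) = min(1, 0.919) = 0.919
~x (+) ~x = min(1, 0.297 + 0.297) = min(1, 0.594) = 0.594
(~x (+) y) (+) (~x (+) ~x) = min(1, 0.919 + 0.594) = min(1, 1.513) = 1.000
y (+) y = min(1, 0.622 + 0.622) = min(1, 1.244) = 1.000
~(y (+) y) = 1 − 1.000 = 0.000
((~x (+) y) (+) (~x (+) ~x)) /\ ~(y (+) y) = min(1.000, 0.000) = 0.000
(((~x (+) y) (+) (~x (+) ~x)) /\ ~(y (+) y)) (+) y = min(1, 0.000 + 0.622) = min(1, 0.622) = 0.622

0.622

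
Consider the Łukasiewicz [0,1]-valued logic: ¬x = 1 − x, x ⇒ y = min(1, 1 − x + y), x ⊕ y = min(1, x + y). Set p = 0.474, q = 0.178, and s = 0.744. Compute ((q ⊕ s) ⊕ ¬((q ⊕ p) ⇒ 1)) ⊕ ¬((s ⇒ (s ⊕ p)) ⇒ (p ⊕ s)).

0.922

q ⊕ s = min(1, 0.178 + 0.744) = min(1, 0.922) = 0.922
q ⊕ p = min(1, 0.178 + 0.474) = min(1, 0.652) = 0.652
(q ⊕ p) ⇒ 1 = min(1, 1 − 0.652 + 1.000) = min(1, 1.348) = 1.000
¬((q ⊕ p) ⇒ 1) = 1 − 1.000 = 0.000
(q ⊕ s) ⊕ ¬((q ⊕ p) ⇒ 1) = min(1, 0.922 + 0.000) = min(1, 0.922) = 0.922
s ⊕ p = min(1, 0.744 + 0.474) = min(1, 1.218) = 1.000
s ⇒ (s ⊕ p) = min(1, 1 − 0.744 + 1.000) = min(1, 1.256) = 1.000
p ⊕ s = min(1, 0.474 + 0.744) = min(1, 1.218) = 1.000
(s ⇒ (s ⊕ p)) ⇒ (p ⊕ s) = min(1, 1 − 1.000 + 1.000) = min(1, 1.000) = 1.000
¬((s ⇒ (s ⊕ p)) ⇒ (p ⊕ s)) = 1 − 1.000 = 0.000
((q ⊕ s) ⊕ ¬((q ⊕ p) ⇒ 1)) ⊕ ¬((s ⇒ (s ⊕ p)) ⇒ (p ⊕ s)) = min(1, 0.922 + 0.000) = min(1, 0.922) = 0.922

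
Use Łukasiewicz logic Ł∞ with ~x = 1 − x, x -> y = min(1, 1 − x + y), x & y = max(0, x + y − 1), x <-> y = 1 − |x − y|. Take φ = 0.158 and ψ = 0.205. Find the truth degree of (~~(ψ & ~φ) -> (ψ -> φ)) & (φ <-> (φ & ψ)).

0.842

~φ = 1 − 0.158 = 0.842
ψ & ~φ = max(0, 0.205 + 0.842 − 1) = max(0, 0.047) = 0.047
~(ψ & ~φ) = 1 − 0.047 = 0.953
~~(ψ & ~φ) = 1 − 0.953 = 0.047
ψ -> φ = min(1, 1 − 0.205 + 0.158) = min(1, 0.953) = 0.953
~~(ψ & ~φ) -> (ψ -> φ) = min(1, 1 − 0.047 + 0.953) = min(1, 1.906) = 1.000
φ & ψ = max(0, 0.158 + 0.205 − 1) = max(0, -0.637) = 0.000
φ <-> (φ & ψ) = 1 − |0.158 − 0.000| = 1 − 0.158 = 0.842
(~~(ψ & ~φ) -> (ψ -> φ)) & (φ <-> (φ & ψ)) = max(0, 1.000 + 0.842 − 1) = max(0, 0.842) = 0.842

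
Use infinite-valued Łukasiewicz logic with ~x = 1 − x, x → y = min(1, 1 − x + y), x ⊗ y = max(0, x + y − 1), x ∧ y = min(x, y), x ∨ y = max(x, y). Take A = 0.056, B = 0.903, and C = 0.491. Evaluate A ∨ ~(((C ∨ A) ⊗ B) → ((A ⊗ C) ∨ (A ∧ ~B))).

C ∨ A = max(0.491, 0.056) = 0.491
(C ∨ A) ⊗ B = max(0, 0.491 + 0.903 − 1) = max(0, 0.394) = 0.394
A ⊗ C = max(0, 0.056 + 0.491 − 1) = max(0, -0.453) = 0.000
~B = 1 − 0.903 = 0.097
A ∧ ~B = min(0.056, 0.097) = 0.056
(A ⊗ C) ∨ (A ∧ ~B) = max(0.000, 0.056) = 0.056
((C ∨ A) ⊗ B) → ((A ⊗ C) ∨ (A ∧ ~B)) = min(1, 1 − 0.394 + 0.056) = min(1, 0.662) = 0.662
~(((C ∨ A) ⊗ B) → ((A ⊗ C) ∨ (A ∧ ~B))) = 1 − 0.662 = 0.338
A ∨ ~(((C ∨ A) ⊗ B) → ((A ⊗ C) ∨ (A ∧ ~B))) = max(0.056, 0.338) = 0.338

0.338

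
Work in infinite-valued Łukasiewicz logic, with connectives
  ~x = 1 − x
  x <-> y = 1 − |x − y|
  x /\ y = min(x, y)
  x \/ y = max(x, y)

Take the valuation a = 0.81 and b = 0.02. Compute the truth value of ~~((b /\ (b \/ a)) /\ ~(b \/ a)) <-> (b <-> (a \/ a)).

b \/ a = max(0.02, 0.81) = 0.81
b /\ (b \/ a) = min(0.02, 0.81) = 0.02
~(b \/ a) = 1 − 0.81 = 0.19
(b /\ (b \/ a)) /\ ~(b \/ a) = min(0.02, 0.19) = 0.02
~((b /\ (b \/ a)) /\ ~(b \/ a)) = 1 − 0.02 = 0.98
~~((b /\ (b \/ a)) /\ ~(b \/ a)) = 1 − 0.98 = 0.02
a \/ a = max(0.81, 0.81) = 0.81
b <-> (a \/ a) = 1 − |0.02 − 0.81| = 1 − 0.79 = 0.21
~~((b /\ (b \/ a)) /\ ~(b \/ a)) <-> (b <-> (a \/ a)) = 1 − |0.02 − 0.21| = 1 − 0.19 = 0.81

0.81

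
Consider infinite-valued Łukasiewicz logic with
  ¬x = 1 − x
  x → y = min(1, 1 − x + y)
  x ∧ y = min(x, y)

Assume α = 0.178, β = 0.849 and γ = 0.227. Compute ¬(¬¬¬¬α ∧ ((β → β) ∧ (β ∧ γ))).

0.822

¬α = 1 − 0.178 = 0.822
¬¬α = 1 − 0.822 = 0.178
¬¬¬α = 1 − 0.178 = 0.822
¬¬¬¬α = 1 − 0.822 = 0.178
β → β = min(1, 1 − 0.849 + 0.849) = min(1, 1.000) = 1.000
β ∧ γ = min(0.849, 0.227) = 0.227
(β → β) ∧ (β ∧ γ) = min(1.000, 0.227) = 0.227
¬¬¬¬α ∧ ((β → β) ∧ (β ∧ γ)) = min(0.178, 0.227) = 0.178
¬(¬¬¬¬α ∧ ((β → β) ∧ (β ∧ γ))) = 1 − 0.178 = 0.822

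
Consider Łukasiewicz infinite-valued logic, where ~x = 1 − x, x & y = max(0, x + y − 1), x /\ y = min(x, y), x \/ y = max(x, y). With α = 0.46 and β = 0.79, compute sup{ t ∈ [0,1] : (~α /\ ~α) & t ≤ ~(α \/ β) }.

~α = 1 − 0.46 = 0.54
~α /\ ~α = min(0.54, 0.54) = 0.54
So the left factor is ~α /\ ~α = 0.54.
α \/ β = max(0.46, 0.79) = 0.79
~(α \/ β) = 1 − 0.79 = 0.21
So the right-hand bound is ~(α \/ β) = 0.21.
The residuum of the Łukasiewicz t-norm gives the supremum: min(1, 1 − 0.54 + 0.21).
1 − 0.54 + 0.21 = 0.67, so t = min(1, 0.67) = 0.67.
Check: 0.54 & 0.67 = max(0, 0.21) = 0.21 ≤ 0.21.

0.67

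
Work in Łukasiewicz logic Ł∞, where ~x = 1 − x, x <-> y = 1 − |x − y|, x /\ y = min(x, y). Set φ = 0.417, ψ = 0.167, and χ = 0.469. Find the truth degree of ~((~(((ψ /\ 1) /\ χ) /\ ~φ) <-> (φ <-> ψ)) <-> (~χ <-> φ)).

ψ /\ 1 = min(0.167, 1.000) = 0.167
(ψ /\ 1) /\ χ = min(0.167, 0.469) = 0.167
~φ = 1 − 0.417 = 0.583
((ψ /\ 1) /\ χ) /\ ~φ = min(0.167, 0.583) = 0.167
~(((ψ /\ 1) /\ χ) /\ ~φ) = 1 − 0.167 = 0.833
φ <-> ψ = 1 − |0.417 − 0.167| = 1 − 0.250 = 0.750
~(((ψ /\ 1) /\ χ) /\ ~φ) <-> (φ <-> ψ) = 1 − |0.833 − 0.750| = 1 − 0.083 = 0.917
~χ = 1 − 0.469 = 0.531
~χ <-> φ = 1 − |0.531 − 0.417| = 1 − 0.114 = 0.886
(~(((ψ /\ 1) /\ χ) /\ ~φ) <-> (φ <-> ψ)) <-> (~χ <-> φ) = 1 − |0.917 − 0.886| = 1 − 0.031 = 0.969
~((~(((ψ /\ 1) /\ χ) /\ ~φ) <-> (φ <-> ψ)) <-> (~χ <-> φ)) = 1 − 0.969 = 0.031

0.031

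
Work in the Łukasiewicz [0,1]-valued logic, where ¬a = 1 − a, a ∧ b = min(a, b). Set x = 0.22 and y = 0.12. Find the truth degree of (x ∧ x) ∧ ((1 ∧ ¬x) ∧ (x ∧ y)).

x ∧ x = min(0.22, 0.22) = 0.22
¬x = 1 − 0.22 = 0.78
1 ∧ ¬x = min(1.00, 0.78) = 0.78
x ∧ y = min(0.22, 0.12) = 0.12
(1 ∧ ¬x) ∧ (x ∧ y) = min(0.78, 0.12) = 0.12
(x ∧ x) ∧ ((1 ∧ ¬x) ∧ (x ∧ y)) = min(0.22, 0.12) = 0.12

0.12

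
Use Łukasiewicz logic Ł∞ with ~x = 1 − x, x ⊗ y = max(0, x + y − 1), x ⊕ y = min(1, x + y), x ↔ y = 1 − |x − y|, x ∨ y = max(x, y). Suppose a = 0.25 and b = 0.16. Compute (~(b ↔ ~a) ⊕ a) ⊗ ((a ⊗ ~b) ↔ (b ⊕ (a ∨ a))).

0.52

~a = 1 − 0.25 = 0.75
b ↔ ~a = 1 − |0.16 − 0.75| = 1 − 0.59 = 0.41
~(b ↔ ~a) = 1 − 0.41 = 0.59
~(b ↔ ~a) ⊕ a = min(1, 0.59 + 0.25) = min(1, 0.84) = 0.84
~b = 1 − 0.16 = 0.84
a ⊗ ~b = max(0, 0.25 + 0.84 − 1) = max(0, 0.09) = 0.09
a ∨ a = max(0.25, 0.25) = 0.25
b ⊕ (a ∨ a) = min(1, 0.16 + 0.25) = min(1, 0.41) = 0.41
(a ⊗ ~b) ↔ (b ⊕ (a ∨ a)) = 1 − |0.09 − 0.41| = 1 − 0.32 = 0.68
(~(b ↔ ~a) ⊕ a) ⊗ ((a ⊗ ~b) ↔ (b ⊕ (a ∨ a))) = max(0, 0.84 + 0.68 − 1) = max(0, 0.52) = 0.52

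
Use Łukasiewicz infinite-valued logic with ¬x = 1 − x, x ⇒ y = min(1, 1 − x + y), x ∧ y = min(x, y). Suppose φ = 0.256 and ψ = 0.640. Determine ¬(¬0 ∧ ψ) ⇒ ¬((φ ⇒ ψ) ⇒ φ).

1.000

¬0 = 1 − 0.000 = 1.000
¬0 ∧ ψ = min(1.000, 0.640) = 0.640
¬(¬0 ∧ ψ) = 1 − 0.640 = 0.360
φ ⇒ ψ = min(1, 1 − 0.256 + 0.640) = min(1, 1.384) = 1.000
(φ ⇒ ψ) ⇒ φ = min(1, 1 − 1.000 + 0.256) = min(1, 0.256) = 0.256
¬((φ ⇒ ψ) ⇒ φ) = 1 − 0.256 = 0.744
¬(¬0 ∧ ψ) ⇒ ¬((φ ⇒ ψ) ⇒ φ) = min(1, 1 − 0.360 + 0.744) = min(1, 1.384) = 1.000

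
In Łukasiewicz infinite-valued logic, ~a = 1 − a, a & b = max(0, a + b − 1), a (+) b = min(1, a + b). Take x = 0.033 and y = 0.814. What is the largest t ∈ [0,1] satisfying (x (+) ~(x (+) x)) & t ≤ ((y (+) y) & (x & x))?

x (+) x = min(1, 0.033 + 0.033) = min(1, 0.066) = 0.066
~(x (+) x) = 1 − 0.066 = 0.934
x (+) ~(x (+) x) = min(1, 0.033 + 0.934) = min(1, 0.967) = 0.967
So the left factor is x (+) ~(x (+) x) = 0.967.
y (+) y = min(1, 0.814 + 0.814) = min(1, 1.628) = 1.000
x & x = max(0, 0.033 + 0.033 − 1) = max(0, -0.934) = 0.000
(y (+) y) & (x & x) = max(0, 1.000 + 0.000 − 1) = max(0, 0.000) = 0.000
So the right-hand bound is (y (+) y) & (x & x) = 0.000.
The residuum of the Łukasiewicz t-norm gives the supremum: min(1, 1 − 0.967 + 0.000).
1 − 0.967 + 0.000 = 0.033, so t = min(1, 0.033) = 0.033.
Check: 0.967 & 0.033 = max(0, 0.000) = 0.000 ≤ 0.000.

0.033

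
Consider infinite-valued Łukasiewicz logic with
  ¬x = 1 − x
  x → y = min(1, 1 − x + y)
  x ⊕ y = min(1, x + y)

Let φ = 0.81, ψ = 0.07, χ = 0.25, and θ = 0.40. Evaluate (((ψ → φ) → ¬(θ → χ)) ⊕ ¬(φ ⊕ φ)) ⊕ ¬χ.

ψ → φ = min(1, 1 − 0.07 + 0.81) = min(1, 1.74) = 1.00
θ → χ = min(1, 1 − 0.40 + 0.25) = min(1, 0.85) = 0.85
¬(θ → χ) = 1 − 0.85 = 0.15
(ψ → φ) → ¬(θ → χ) = min(1, 1 − 1.00 + 0.15) = min(1, 0.15) = 0.15
φ ⊕ φ = min(1, 0.81 + 0.81) = min(1, 1.62) = 1.00
¬(φ ⊕ φ) = 1 − 1.00 = 0.00
((ψ → φ) → ¬(θ → χ)) ⊕ ¬(φ ⊕ φ) = min(1, 0.15 + 0.00) = min(1, 0.15) = 0.15
¬χ = 1 − 0.25 = 0.75
(((ψ → φ) → ¬(θ → χ)) ⊕ ¬(φ ⊕ φ)) ⊕ ¬χ = min(1, 0.15 + 0.75) = min(1, 0.90) = 0.90

0.90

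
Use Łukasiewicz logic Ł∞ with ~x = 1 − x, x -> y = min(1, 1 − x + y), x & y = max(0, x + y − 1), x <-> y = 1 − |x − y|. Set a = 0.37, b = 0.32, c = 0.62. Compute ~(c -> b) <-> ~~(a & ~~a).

0.70

c -> b = min(1, 1 − 0.62 + 0.32) = min(1, 0.70) = 0.70
~(c -> b) = 1 − 0.70 = 0.30
~a = 1 − 0.37 = 0.63
~~a = 1 − 0.63 = 0.37
a & ~~a = max(0, 0.37 + 0.37 − 1) = max(0, -0.26) = 0.00
~(a & ~~a) = 1 − 0.00 = 1.00
~~(a & ~~a) = 1 − 1.00 = 0.00
~(c -> b) <-> ~~(a & ~~a) = 1 − |0.30 − 0.00| = 1 − 0.30 = 0.70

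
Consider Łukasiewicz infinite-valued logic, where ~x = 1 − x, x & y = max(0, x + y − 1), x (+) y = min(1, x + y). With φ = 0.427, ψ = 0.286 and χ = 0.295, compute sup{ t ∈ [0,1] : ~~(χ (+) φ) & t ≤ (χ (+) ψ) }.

χ (+) φ = min(1, 0.295 + 0.427) = min(1, 0.722) = 0.722
~(χ (+) φ) = 1 − 0.722 = 0.278
~~(χ (+) φ) = 1 − 0.278 = 0.722
So the left factor is ~~(χ (+) φ) = 0.722.
χ (+) ψ = min(1, 0.295 + 0.286) = min(1, 0.581) = 0.581
So the right-hand bound is χ (+) ψ = 0.581.
The residuum of the Łukasiewicz t-norm gives the supremum: min(1, 1 − 0.722 + 0.581).
1 − 0.722 + 0.581 = 0.859, so t = min(1, 0.859) = 0.859.
Check: 0.722 & 0.859 = max(0, 0.581) = 0.581 ≤ 0.581.

0.859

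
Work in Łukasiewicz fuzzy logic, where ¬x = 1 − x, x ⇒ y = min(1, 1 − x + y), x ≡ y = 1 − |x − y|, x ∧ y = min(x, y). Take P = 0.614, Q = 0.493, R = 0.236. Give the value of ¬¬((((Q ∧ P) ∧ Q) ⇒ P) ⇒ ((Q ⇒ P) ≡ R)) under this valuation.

0.236

Q ∧ P = min(0.493, 0.614) = 0.493
(Q ∧ P) ∧ Q = min(0.493, 0.493) = 0.493
((Q ∧ P) ∧ Q) ⇒ P = min(1, 1 − 0.493 + 0.614) = min(1, 1.121) = 1.000
Q ⇒ P = min(1, 1 − 0.493 + 0.614) = min(1, 1.121) = 1.000
(Q ⇒ P) ≡ R = 1 − |1.000 − 0.236| = 1 − 0.764 = 0.236
(((Q ∧ P) ∧ Q) ⇒ P) ⇒ ((Q ⇒ P) ≡ R) = min(1, 1 − 1.000 + 0.236) = min(1, 0.236) = 0.236
¬((((Q ∧ P) ∧ Q) ⇒ P) ⇒ ((Q ⇒ P) ≡ R)) = 1 − 0.236 = 0.764
¬¬((((Q ∧ P) ∧ Q) ⇒ P) ⇒ ((Q ⇒ P) ≡ R)) = 1 − 0.764 = 0.236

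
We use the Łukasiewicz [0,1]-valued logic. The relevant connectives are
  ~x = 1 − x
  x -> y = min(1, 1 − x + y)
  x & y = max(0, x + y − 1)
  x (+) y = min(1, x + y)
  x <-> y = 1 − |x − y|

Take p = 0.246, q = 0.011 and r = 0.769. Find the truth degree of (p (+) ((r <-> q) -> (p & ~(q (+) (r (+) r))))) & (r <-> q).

0.242

r <-> q = 1 − |0.769 − 0.011| = 1 − 0.758 = 0.242
r (+) r = min(1, 0.769 + 0.769) = min(1, 1.538) = 1.000
q (+) (r (+) r) = min(1, 0.011 + 1.000) = min(1, 1.011) = 1.000
~(q (+) (r (+) r)) = 1 − 1.000 = 0.000
p & ~(q (+) (r (+) r)) = max(0, 0.246 + 0.000 − 1) = max(0, -0.754) = 0.000
(r <-> q) -> (p & ~(q (+) (r (+) r))) = min(1, 1 − 0.242 + 0.000) = min(1, 0.758) = 0.758
p (+) ((r <-> q) -> (p & ~(q (+) (r (+) r)))) = min(1, 0.246 + 0.758) = min(1, 1.004) = 1.000
(p (+) ((r <-> q) -> (p & ~(q (+) (r (+) r))))) & (r <-> q) = max(0, 1.000 + 0.242 − 1) = max(0, 0.242) = 0.242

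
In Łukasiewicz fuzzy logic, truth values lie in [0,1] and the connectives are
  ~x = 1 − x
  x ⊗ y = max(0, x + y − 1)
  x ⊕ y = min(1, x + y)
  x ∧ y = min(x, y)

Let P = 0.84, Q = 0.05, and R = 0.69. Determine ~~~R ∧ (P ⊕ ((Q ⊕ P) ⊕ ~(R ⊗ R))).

~R = 1 − 0.69 = 0.31
~~R = 1 − 0.31 = 0.69
~~~R = 1 − 0.69 = 0.31
Q ⊕ P = min(1, 0.05 + 0.84) = min(1, 0.89) = 0.89
R ⊗ R = max(0, 0.69 + 0.69 − 1) = max(0, 0.38) = 0.38
~(R ⊗ R) = 1 − 0.38 = 0.62
(Q ⊕ P) ⊕ ~(R ⊗ R) = min(1, 0.89 + 0.62) = min(1, 1.51) = 1.00
P ⊕ ((Q ⊕ P) ⊕ ~(R ⊗ R)) = min(1, 0.84 + 1.00) = min(1, 1.84) = 1.00
~~~R ∧ (P ⊕ ((Q ⊕ P) ⊕ ~(R ⊗ R))) = min(0.31, 1.00) = 0.31

0.31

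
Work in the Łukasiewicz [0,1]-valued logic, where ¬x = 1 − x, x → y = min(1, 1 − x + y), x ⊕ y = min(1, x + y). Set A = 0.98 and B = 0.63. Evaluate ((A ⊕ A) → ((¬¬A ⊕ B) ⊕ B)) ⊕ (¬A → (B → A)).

A ⊕ A = min(1, 0.98 + 0.98) = min(1, 1.96) = 1.00
¬A = 1 − 0.98 = 0.02
¬¬A = 1 − 0.02 = 0.98
¬¬A ⊕ B = min(1, 0.98 + 0.63) = min(1, 1.61) = 1.00
(¬¬A ⊕ B) ⊕ B = min(1, 1.00 + 0.63) = min(1, 1.63) = 1.00
(A ⊕ A) → ((¬¬A ⊕ B) ⊕ B) = min(1, 1 − 1.00 + 1.00) = min(1, 1.00) = 1.00
B → A = min(1, 1 − 0.63 + 0.98) = min(1, 1.35) = 1.00
¬A → (B → A) = min(1, 1 − 0.02 + 1.00) = min(1, 1.98) = 1.00
((A ⊕ A) → ((¬¬A ⊕ B) ⊕ B)) ⊕ (¬A → (B → A)) = min(1, 1.00 + 1.00) = min(1, 2.00) = 1.00

1.00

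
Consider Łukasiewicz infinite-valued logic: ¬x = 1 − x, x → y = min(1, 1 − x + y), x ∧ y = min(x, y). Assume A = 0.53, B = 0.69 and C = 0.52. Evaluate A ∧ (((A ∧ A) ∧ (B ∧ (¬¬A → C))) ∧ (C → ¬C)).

0.53

A ∧ A = min(0.53, 0.53) = 0.53
¬A = 1 − 0.53 = 0.47
¬¬A = 1 − 0.47 = 0.53
¬¬A → C = min(1, 1 − 0.53 + 0.52) = min(1, 0.99) = 0.99
B ∧ (¬¬A → C) = min(0.69, 0.99) = 0.69
(A ∧ A) ∧ (B ∧ (¬¬A → C)) = min(0.53, 0.69) = 0.53
¬C = 1 − 0.52 = 0.48
C → ¬C = min(1, 1 − 0.52 + 0.48) = min(1, 0.96) = 0.96
((A ∧ A) ∧ (B ∧ (¬¬A → C))) ∧ (C → ¬C) = min(0.53, 0.96) = 0.53
A ∧ (((A ∧ A) ∧ (B ∧ (¬¬A → C))) ∧ (C → ¬C)) = min(0.53, 0.53) = 0.53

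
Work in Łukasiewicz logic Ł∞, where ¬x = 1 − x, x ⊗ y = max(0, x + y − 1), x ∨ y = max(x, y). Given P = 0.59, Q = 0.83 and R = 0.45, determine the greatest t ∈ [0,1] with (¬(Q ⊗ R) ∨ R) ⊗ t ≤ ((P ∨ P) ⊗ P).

0.46

Q ⊗ R = max(0, 0.83 + 0.45 − 1) = max(0, 0.28) = 0.28
¬(Q ⊗ R) = 1 − 0.28 = 0.72
¬(Q ⊗ R) ∨ R = max(0.72, 0.45) = 0.72
So the left factor is ¬(Q ⊗ R) ∨ R = 0.72.
P ∨ P = max(0.59, 0.59) = 0.59
(P ∨ P) ⊗ P = max(0, 0.59 + 0.59 − 1) = max(0, 0.18) = 0.18
So the right-hand bound is (P ∨ P) ⊗ P = 0.18.
The residuum of the Łukasiewicz t-norm gives the supremum: min(1, 1 − 0.72 + 0.18).
1 − 0.72 + 0.18 = 0.46, so t = min(1, 0.46) = 0.46.
Check: 0.72 ⊗ 0.46 = max(0, 0.18) = 0.18 ≤ 0.18.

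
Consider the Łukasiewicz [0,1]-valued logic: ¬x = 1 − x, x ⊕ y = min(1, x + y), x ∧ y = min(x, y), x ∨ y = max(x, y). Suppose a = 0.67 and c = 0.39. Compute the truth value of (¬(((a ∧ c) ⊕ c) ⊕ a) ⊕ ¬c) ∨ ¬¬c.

a ∧ c = min(0.67, 0.39) = 0.39
(a ∧ c) ⊕ c = min(1, 0.39 + 0.39) = min(1, 0.78) = 0.78
((a ∧ c) ⊕ c) ⊕ a = min(1, 0.78 + 0.67) = min(1, 1.45) = 1.00
¬(((a ∧ c) ⊕ c) ⊕ a) = 1 − 1.00 = 0.00
¬c = 1 − 0.39 = 0.61
¬(((a ∧ c) ⊕ c) ⊕ a) ⊕ ¬c = min(1, 0.00 + 0.61) = min(1, 0.61) = 0.61
¬¬c = 1 − 0.61 = 0.39
(¬(((a ∧ c) ⊕ c) ⊕ a) ⊕ ¬c) ∨ ¬¬c = max(0.61, 0.39) = 0.61

0.61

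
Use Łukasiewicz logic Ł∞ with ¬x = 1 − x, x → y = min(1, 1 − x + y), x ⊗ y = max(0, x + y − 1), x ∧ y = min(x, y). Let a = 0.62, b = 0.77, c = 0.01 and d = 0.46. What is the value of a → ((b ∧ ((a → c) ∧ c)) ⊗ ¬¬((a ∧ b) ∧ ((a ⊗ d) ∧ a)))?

0.38

a → c = min(1, 1 − 0.62 + 0.01) = min(1, 0.39) = 0.39
(a → c) ∧ c = min(0.39, 0.01) = 0.01
b ∧ ((a → c) ∧ c) = min(0.77, 0.01) = 0.01
a ∧ b = min(0.62, 0.77) = 0.62
a ⊗ d = max(0, 0.62 + 0.46 − 1) = max(0, 0.08) = 0.08
(a ⊗ d) ∧ a = min(0.08, 0.62) = 0.08
(a ∧ b) ∧ ((a ⊗ d) ∧ a) = min(0.62, 0.08) = 0.08
¬((a ∧ b) ∧ ((a ⊗ d) ∧ a)) = 1 − 0.08 = 0.92
¬¬((a ∧ b) ∧ ((a ⊗ d) ∧ a)) = 1 − 0.92 = 0.08
(b ∧ ((a → c) ∧ c)) ⊗ ¬¬((a ∧ b) ∧ ((a ⊗ d) ∧ a)) = max(0, 0.01 + 0.08 − 1) = max(0, -0.91) = 0.00
a → ((b ∧ ((a → c) ∧ c)) ⊗ ¬¬((a ∧ b) ∧ ((a ⊗ d) ∧ a))) = min(1, 1 − 0.62 + 0.00) = min(1, 0.38) = 0.38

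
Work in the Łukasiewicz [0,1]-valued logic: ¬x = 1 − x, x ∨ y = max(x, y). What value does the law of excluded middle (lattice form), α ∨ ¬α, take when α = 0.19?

¬α = 1 − 0.19 = 0.81
α ∨ ¬α = max(0.19, 0.81) = 0.81
(The value 0.81 < 1 shows this instance is not satisfied; not a Ł∞-tautology — its value is max(a, 1−a).)

0.81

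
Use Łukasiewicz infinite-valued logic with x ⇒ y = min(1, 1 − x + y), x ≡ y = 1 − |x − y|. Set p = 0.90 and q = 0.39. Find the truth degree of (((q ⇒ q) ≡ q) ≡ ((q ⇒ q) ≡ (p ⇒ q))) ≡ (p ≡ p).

q ⇒ q = min(1, 1 − 0.39 + 0.39) = min(1, 1.00) = 1.00
(q ⇒ q) ≡ q = 1 − |1.00 − 0.39| = 1 − 0.61 = 0.39
p ⇒ q = min(1, 1 − 0.90 + 0.39) = min(1, 0.49) = 0.49
(q ⇒ q) ≡ (p ⇒ q) = 1 − |1.00 − 0.49| = 1 − 0.51 = 0.49
((q ⇒ q) ≡ q) ≡ ((q ⇒ q) ≡ (p ⇒ q)) = 1 − |0.39 − 0.49| = 1 − 0.10 = 0.90
p ≡ p = 1 − |0.90 − 0.90| = 1 − 0.00 = 1.00
(((q ⇒ q) ≡ q) ≡ ((q ⇒ q) ≡ (p ⇒ q))) ≡ (p ≡ p) = 1 − |0.90 − 1.00| = 1 − 0.10 = 0.90

0.90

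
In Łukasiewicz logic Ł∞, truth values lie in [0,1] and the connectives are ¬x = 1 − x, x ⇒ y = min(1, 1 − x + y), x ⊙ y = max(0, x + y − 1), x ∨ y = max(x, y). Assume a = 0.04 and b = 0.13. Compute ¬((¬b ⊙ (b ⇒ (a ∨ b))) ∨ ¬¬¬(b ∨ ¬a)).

0.13

¬b = 1 − 0.13 = 0.87
a ∨ b = max(0.04, 0.13) = 0.13
b ⇒ (a ∨ b) = min(1, 1 − 0.13 + 0.13) = min(1, 1.00) = 1.00
¬b ⊙ (b ⇒ (a ∨ b)) = max(0, 0.87 + 1.00 − 1) = max(0, 0.87) = 0.87
¬a = 1 − 0.04 = 0.96
b ∨ ¬a = max(0.13, 0.96) = 0.96
¬(b ∨ ¬a) = 1 − 0.96 = 0.04
¬¬(b ∨ ¬a) = 1 − 0.04 = 0.96
¬¬¬(b ∨ ¬a) = 1 − 0.96 = 0.04
(¬b ⊙ (b ⇒ (a ∨ b))) ∨ ¬¬¬(b ∨ ¬a) = max(0.87, 0.04) = 0.87
¬((¬b ⊙ (b ⇒ (a ∨ b))) ∨ ¬¬¬(b ∨ ¬a)) = 1 − 0.87 = 0.13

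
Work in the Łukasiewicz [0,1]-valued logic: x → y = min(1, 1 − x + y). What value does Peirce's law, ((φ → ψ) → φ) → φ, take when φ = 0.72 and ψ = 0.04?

0.72

φ → ψ = min(1, 1 − 0.72 + 0.04) = min(1, 0.32) = 0.32
(φ → ψ) → φ = min(1, 1 − 0.32 + 0.72) = min(1, 1.40) = 1.00
((φ → ψ) → φ) → φ = min(1, 1 − 1.00 + 0.72) = min(1, 0.72) = 0.72
(The value 0.72 < 1 shows this instance is not satisfied; not a Ł∞-tautology in general.)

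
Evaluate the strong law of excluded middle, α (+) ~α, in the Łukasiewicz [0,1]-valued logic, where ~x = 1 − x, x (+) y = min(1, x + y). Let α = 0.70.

1.00

~α = 1 − 0.70 = 0.30
α (+) ~α = min(1, 0.70 + 0.30) = min(1, 1.00) = 1.00
(As expected: always 1 in Ł∞ since a ⊕ (1−a) = 1.)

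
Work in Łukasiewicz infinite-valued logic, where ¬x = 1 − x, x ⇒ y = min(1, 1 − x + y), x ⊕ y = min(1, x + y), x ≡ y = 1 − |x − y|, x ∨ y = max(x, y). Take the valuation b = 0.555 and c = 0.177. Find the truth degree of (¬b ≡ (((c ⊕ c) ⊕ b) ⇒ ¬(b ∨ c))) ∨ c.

¬b = 1 − 0.555 = 0.445
c ⊕ c = min(1, 0.177 + 0.177) = min(1, 0.354) = 0.354
(c ⊕ c) ⊕ b = min(1, 0.354 + 0.555) = min(1, 0.909) = 0.909
b ∨ c = max(0.555, 0.177) = 0.555
¬(b ∨ c) = 1 − 0.555 = 0.445
((c ⊕ c) ⊕ b) ⇒ ¬(b ∨ c) = min(1, 1 − 0.909 + 0.445) = min(1, 0.536) = 0.536
¬b ≡ (((c ⊕ c) ⊕ b) ⇒ ¬(b ∨ c)) = 1 − |0.445 − 0.536| = 1 − 0.091 = 0.909
(¬b ≡ (((c ⊕ c) ⊕ b) ⇒ ¬(b ∨ c))) ∨ c = max(0.909, 0.177) = 0.909

0.909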